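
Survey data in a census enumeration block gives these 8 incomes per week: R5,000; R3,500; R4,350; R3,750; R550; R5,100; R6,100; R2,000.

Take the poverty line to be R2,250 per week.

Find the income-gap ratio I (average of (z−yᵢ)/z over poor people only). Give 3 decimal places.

Incomes under z: R550, R2,000 (q = 2 of N = 8).
Shortfall ratios (z−y)/z: 0.7556, 0.1111; sum = 0.866667.
I averages over the q = 2 poor units only: 0.866667 / 2 = 0.433.

0.433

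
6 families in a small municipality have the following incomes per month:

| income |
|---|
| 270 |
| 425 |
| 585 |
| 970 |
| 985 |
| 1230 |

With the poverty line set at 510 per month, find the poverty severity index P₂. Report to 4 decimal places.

0.0415

Below z: 270, 425 (q = 2 of N = 6).
Normalized shortfalls: (510−270)/510 = 0.4706; (510−425)/510 = 0.1667.
Squared: 0.2215; 0.0278.
Sum = 0.249231; P₂ = 0.249231 / 6 = 0.0415.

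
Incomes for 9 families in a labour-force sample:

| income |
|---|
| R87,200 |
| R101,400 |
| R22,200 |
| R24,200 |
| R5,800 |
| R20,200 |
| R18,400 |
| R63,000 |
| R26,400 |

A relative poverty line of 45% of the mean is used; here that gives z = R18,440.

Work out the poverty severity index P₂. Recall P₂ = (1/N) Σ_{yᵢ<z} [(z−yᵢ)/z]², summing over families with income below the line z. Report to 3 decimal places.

0.052

Below z: R5,800, R18,400 (q = 2 of N = 9).
Shortfall ratios: (18440−5800)/18440 = 0.6855; (18440−18400)/18440 = 0.0022.
Squared: 0.4699; 0.0000.
Sum = 0.469869; P₂ = 0.469869 / 9 = 0.052.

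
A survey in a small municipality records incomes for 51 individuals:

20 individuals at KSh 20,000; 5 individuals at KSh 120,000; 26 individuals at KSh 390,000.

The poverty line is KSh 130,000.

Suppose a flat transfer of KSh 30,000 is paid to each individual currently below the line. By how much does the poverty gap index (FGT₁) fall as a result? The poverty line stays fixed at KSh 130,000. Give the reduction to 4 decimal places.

0.0980

Before: below the line — 20×KSh 20,000, 5×KSh 120,000; poverty gap index (FGT₁) = 0.339367.
After the KSh 30,000 transfer: below the line — 20×KSh 50,000; poverty gap index (FGT₁) = 0.241327.
Reduction = 0.339367 − 0.241327 = 0.0980.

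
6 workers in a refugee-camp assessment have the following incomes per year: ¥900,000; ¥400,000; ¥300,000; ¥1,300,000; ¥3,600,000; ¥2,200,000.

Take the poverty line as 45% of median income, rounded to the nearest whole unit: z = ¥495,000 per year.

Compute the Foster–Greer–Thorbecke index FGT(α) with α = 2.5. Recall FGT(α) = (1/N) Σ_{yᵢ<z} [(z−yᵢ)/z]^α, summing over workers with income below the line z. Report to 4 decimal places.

0.0189

Below z: ¥300,000, ¥400,000 (q = 2 of N = 6).
Gap ratios (z−y)/z: (495000−300000)/495000 = 0.3939; (495000−400000)/495000 = 0.1919.
Raised to α = 2.5: 0.09740; 0.01614.
Sum = 0.113539; FGT(2.5) = 0.113539 / 6 = 0.0189.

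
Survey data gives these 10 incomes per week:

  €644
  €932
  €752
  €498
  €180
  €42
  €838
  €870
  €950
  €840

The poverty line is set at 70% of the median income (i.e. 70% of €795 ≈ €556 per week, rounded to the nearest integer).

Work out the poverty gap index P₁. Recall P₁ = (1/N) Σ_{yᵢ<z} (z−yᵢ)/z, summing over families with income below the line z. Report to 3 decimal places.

Below the line: €42, €180, €498 (q = 3 of N = 10).
Normalized shortfalls: (556−42)/556 = 0.9245; (556−180)/556 = 0.6763; (556−498)/556 = 0.1043.
Sum of shortfalls = 1.705036; P₁ averages over all N: 1.705036 / 10 = 0.171.

0.171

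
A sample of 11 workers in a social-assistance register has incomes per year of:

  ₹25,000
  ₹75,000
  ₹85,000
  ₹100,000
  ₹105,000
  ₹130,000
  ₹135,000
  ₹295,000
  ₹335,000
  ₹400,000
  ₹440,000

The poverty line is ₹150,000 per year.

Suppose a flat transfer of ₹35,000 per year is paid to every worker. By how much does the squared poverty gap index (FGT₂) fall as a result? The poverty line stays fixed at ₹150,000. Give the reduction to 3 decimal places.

Before: below the line — ₹25,000, ₹75,000, ₹85,000, ₹100,000, ₹105,000, ₹130,000, ₹135,000; squared poverty gap index (FGT₂) = 0.12374.
After the ₹35,000 transfer: below the line — ₹60,000, ₹110,000, ₹120,000, ₹135,000, ₹140,000; squared poverty gap index (FGT₂) = 0.04414.
Reduction = 0.12374 − 0.04414 = 0.080.

0.080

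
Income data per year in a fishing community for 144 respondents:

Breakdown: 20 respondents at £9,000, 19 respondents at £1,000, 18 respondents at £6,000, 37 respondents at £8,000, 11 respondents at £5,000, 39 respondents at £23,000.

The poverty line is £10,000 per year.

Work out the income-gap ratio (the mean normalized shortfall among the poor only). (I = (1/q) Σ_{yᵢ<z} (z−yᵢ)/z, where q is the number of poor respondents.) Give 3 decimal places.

0.373

Below z: 19×£1,000, 11×£5,000, 18×£6,000, 37×£8,000, 20×£9,000 (q = 105 of N = 144).
Shortfall ratios (z−y)/z: 0.9000 (×19), 0.5000 (×11), 0.4000 (×18), 0.2000 (×37), 0.1000 (×20); sum = 39.200000.
The income-gap ratio divides by q (the poor only): 39.200000 / 105 = 0.373.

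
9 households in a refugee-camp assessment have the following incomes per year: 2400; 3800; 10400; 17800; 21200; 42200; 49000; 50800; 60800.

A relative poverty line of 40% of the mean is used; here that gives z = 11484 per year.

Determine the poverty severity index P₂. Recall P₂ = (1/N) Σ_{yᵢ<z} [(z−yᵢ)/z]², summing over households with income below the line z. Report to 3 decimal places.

Incomes under z: 2400, 3800, 10400 (q = 3 of N = 9).
Relative gaps: (11484−2400)/11484 = 0.7910; (11484−3800)/11484 = 0.6691; (11484−10400)/11484 = 0.0944.
Squared: 0.6257; 0.4477; 0.0089.
Sum = 1.082314; P₂ = 1.082314 / 9 = 0.120.

0.120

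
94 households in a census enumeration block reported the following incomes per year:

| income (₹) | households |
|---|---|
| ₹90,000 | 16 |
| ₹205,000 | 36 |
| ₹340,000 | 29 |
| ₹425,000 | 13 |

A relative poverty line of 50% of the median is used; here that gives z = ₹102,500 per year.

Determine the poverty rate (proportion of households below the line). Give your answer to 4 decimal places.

0.1702

16 of the 94 households have income below ₹102,500.
H = 16/94 = 0.1702.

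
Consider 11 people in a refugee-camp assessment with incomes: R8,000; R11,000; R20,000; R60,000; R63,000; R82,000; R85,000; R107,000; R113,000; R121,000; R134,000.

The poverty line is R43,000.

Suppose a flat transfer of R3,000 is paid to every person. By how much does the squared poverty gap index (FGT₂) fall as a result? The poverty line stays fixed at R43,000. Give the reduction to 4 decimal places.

Before: below the line — R8,000, R11,000, R20,000; squared poverty gap index (FGT₂) = 0.136585.
After the R3,000 transfer: below the line — R11,000, R14,000, R23,000; squared poverty gap index (FGT₂) = 0.111362.
Reduction = 0.136585 − 0.111362 = 0.0252.

0.0252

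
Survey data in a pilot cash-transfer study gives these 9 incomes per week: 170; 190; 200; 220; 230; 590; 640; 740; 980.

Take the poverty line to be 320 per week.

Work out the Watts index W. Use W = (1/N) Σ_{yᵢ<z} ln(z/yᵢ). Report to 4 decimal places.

0.2588

Poor units: 170, 190, 200, 220, 230 (q = 5 of N = 9).
Log shortfalls: ln(320/170) = 0.6325; ln(320/190) = 0.5213; ln(320/200) = 0.4700; ln(320/220) = 0.3747; ln(320/230) = 0.3302.
W = 2.328758 / 9 = 0.2588.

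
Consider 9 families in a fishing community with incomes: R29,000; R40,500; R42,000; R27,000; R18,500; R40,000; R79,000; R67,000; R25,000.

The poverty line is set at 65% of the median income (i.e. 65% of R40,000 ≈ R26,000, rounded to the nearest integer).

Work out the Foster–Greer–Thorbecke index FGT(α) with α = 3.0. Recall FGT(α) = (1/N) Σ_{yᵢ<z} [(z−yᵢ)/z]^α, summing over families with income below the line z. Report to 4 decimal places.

Incomes under z: R18,500, R25,000 (q = 2 of N = 9).
Normalized shortfalls: (26000−18500)/26000 = 0.2885; (26000−25000)/26000 = 0.0385.
Raised to α = 3.0: 0.02400; 0.00006.
Sum = 0.024060; FGT(3.0) = 0.024060 / 9 = 0.0027.

0.0027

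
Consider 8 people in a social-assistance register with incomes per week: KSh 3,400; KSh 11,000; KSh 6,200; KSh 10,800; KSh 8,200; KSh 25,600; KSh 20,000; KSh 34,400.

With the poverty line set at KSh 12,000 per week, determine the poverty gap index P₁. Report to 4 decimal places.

Below the line: KSh 3,400, KSh 6,200, KSh 8,200, KSh 10,800, KSh 11,000 (q = 5 of N = 8).
Shortfall ratios: (12000−3400)/12000 = 0.7167; (12000−6200)/12000 = 0.4833; (12000−8200)/12000 = 0.3167; (12000−10800)/12000 = 0.1000; (12000−11000)/12000 = 0.0833.
Σ = 1.700000. Dividing by the full population N = 8 gives P₁ = 0.2125.

0.2125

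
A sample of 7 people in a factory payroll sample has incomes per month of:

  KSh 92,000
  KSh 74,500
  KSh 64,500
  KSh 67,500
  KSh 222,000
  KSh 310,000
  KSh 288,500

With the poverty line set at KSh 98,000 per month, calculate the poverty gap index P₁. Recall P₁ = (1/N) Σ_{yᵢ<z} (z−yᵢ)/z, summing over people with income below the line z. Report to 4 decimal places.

Incomes under z: KSh 64,500, KSh 67,500, KSh 74,500, KSh 92,000 (q = 4 of N = 7).
Gap ratios (z−y)/z: (98000−64500)/98000 = 0.3418; (98000−67500)/98000 = 0.3112; (98000−74500)/98000 = 0.2398; (98000−92000)/98000 = 0.0612.
Σ = 0.954082. Dividing by the full population N = 7 gives P₁ = 0.1363.

0.1363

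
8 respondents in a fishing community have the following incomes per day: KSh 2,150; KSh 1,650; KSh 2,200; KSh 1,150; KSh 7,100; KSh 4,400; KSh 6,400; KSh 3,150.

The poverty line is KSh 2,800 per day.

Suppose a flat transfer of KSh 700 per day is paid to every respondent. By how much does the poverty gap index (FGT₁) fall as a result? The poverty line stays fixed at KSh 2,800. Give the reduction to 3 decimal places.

0.118

Before: below the line — KSh 1,150, KSh 1,650, KSh 2,150, KSh 2,200; poverty gap index (FGT₁) = 0.18080.
After the KSh 700 transfer: below the line — KSh 1,850, KSh 2,350; poverty gap index (FGT₁) = 0.06250.
Reduction = 0.18080 − 0.06250 = 0.118.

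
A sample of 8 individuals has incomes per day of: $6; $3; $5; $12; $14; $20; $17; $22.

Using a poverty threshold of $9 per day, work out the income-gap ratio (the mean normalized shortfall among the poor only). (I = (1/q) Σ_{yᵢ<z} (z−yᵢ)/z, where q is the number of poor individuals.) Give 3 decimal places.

0.481

Below z: $3, $5, $6 (q = 3 of N = 8).
Shortfall ratios (z−y)/z: 0.6667, 0.4444, 0.3333; sum = 1.444444.
I averages over the q = 3 poor units only: 1.444444 / 3 = 0.481.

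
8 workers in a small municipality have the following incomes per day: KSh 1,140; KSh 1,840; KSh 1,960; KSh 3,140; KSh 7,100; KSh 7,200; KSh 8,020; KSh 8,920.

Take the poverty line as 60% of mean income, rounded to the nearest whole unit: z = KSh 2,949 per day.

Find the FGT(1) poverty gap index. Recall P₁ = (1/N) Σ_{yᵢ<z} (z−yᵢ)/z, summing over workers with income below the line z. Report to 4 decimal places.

0.1656

Below the line: KSh 1,140, KSh 1,840, KSh 1,960 (q = 3 of N = 8).
Normalized shortfalls: (2949−1140)/2949 = 0.6134; (2949−1840)/2949 = 0.3761; (2949−1960)/2949 = 0.3354.
Σ = 1.324856. Dividing by the full population N = 8 gives P₁ = 0.1656.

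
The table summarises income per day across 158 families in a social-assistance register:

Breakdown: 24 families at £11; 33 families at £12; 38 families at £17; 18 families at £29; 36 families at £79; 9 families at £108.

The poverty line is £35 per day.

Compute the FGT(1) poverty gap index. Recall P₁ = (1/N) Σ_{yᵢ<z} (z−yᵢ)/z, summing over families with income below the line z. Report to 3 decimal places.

0.385

Poor units: 24×£11, 33×£12, 38×£17, 18×£29 (q = 113 of N = 158).
Relative gaps: (35−11)/35 = 0.6857 (×24); (35−12)/35 = 0.6571 (×33); (35−17)/35 = 0.5143 (×38); (35−29)/35 = 0.1714 (×18).
Sum of shortfalls = 60.771429; P₁ averages over all N: 60.771429 / 158 = 0.385.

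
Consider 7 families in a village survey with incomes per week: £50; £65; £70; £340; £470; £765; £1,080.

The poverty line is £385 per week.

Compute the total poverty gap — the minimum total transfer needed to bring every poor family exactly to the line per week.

£1,015

Incomes under z: £50, £65, £70, £340 (q = 4 of N = 7).
Individual gaps: 385−50 = 335; 385−65 = 320; 385−70 = 315; 385−340 = 45.
Aggregate gap = £1,015.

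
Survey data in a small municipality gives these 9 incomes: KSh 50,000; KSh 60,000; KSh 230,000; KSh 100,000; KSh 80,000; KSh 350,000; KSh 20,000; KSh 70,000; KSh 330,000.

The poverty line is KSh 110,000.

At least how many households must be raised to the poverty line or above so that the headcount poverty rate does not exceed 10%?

6

6 of the 9 households are poor, so H = 6/9 = 0.667.
A headcount ratio of at most 10% allows at most ⌊0.10 × 9⌋ = 0 poor households.
So at least 6 − 0 = 6 must be lifted.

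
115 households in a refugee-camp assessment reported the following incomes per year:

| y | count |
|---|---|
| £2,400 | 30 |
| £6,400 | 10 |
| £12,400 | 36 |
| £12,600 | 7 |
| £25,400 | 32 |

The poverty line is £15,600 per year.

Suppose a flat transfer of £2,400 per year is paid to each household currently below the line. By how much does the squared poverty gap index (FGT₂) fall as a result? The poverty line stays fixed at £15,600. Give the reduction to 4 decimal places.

0.0900

Before: below the line — 30×£2,400, 10×£6,400, 36×£12,400, 7×£12,600; squared poverty gap index (FGT₂) = 0.232443.
After the £2,400 transfer: below the line — 30×£4,800, 10×£8,800, 36×£14,800, 7×£15,000; squared poverty gap index (FGT₂) = 0.142468.
Reduction = 0.232443 − 0.142468 = 0.0900.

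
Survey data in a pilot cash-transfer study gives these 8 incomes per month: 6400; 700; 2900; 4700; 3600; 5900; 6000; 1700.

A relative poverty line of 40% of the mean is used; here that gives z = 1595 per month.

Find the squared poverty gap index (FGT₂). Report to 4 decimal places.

Below the line: 700 (q = 1 of N = 8).
Normalized shortfalls: (1595−700)/1595 = 0.5611.
Squared: 0.3149.
Sum = 0.314865; P₂ = 0.314865 / 8 = 0.0394.

0.0394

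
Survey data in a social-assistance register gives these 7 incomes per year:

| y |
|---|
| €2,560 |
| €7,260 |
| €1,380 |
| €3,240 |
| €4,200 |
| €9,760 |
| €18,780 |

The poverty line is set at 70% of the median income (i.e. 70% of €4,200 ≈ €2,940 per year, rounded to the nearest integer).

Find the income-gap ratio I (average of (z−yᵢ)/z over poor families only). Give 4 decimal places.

Incomes under z: €1,380, €2,560 (q = 2 of N = 7).
Relative gaps: 0.5306, 0.1293; sum = 0.659864.
The income-gap ratio divides by q (the poor only): 0.659864 / 2 = 0.3299.

0.3299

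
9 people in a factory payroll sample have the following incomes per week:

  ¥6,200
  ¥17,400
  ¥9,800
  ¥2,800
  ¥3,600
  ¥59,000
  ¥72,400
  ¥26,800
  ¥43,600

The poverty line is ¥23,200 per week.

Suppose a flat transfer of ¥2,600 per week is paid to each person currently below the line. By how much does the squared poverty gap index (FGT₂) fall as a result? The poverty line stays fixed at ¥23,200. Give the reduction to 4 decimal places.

Before: below the line — ¥2,800, ¥3,600, ¥6,200, ¥9,800, ¥17,400; squared poverty gap index (FGT₂) = 0.268885.
After the ¥2,600 transfer: below the line — ¥5,400, ¥6,200, ¥8,800, ¥12,400, ¥20,000; squared poverty gap index (FGT₂) = 0.194065.
Reduction = 0.268885 − 0.194065 = 0.0748.

0.0748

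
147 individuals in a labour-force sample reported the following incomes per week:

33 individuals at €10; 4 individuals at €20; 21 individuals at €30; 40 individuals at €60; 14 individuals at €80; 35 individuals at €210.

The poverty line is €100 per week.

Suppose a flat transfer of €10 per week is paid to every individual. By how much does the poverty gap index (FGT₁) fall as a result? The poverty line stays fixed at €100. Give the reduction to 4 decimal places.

Before: below the line — 33×€10, 4×€20, 21×€30, 40×€60, 14×€80; poverty gap index (FGT₁) = 0.451701.
After the €10 transfer: below the line — 33×€20, 4×€30, 21×€40, 40×€70, 14×€90; poverty gap index (FGT₁) = 0.375510.
Reduction = 0.451701 − 0.375510 = 0.0762.

0.0762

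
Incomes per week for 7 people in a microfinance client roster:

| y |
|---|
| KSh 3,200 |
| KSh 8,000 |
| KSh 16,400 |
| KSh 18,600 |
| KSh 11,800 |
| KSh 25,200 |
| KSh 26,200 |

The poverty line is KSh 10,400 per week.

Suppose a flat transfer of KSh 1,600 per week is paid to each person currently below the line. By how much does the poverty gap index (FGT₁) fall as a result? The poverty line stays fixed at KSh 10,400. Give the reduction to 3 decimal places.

0.044

Before: below the line — KSh 3,200, KSh 8,000; poverty gap index (FGT₁) = 0.13187.
After the KSh 1,600 transfer: below the line — KSh 4,800, KSh 9,600; poverty gap index (FGT₁) = 0.08791.
Reduction = 0.13187 − 0.08791 = 0.044.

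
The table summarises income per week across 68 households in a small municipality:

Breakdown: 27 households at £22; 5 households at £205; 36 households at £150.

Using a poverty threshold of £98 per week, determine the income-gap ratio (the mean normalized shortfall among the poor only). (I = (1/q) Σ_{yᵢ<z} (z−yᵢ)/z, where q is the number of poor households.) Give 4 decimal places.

0.7755

Poor units: 27×£22 (q = 27 of N = 68).
Relative gaps: 0.7755 (×27); sum = 20.938776.
The income-gap ratio divides by q (the poor only): 20.938776 / 27 = 0.7755.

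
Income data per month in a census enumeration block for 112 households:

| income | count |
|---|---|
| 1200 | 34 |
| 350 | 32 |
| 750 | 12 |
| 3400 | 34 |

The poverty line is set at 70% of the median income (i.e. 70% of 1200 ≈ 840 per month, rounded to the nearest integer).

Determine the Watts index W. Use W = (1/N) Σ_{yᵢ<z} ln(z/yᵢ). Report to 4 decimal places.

0.2623

Below the line: 32×350, 12×750 (q = 44 of N = 112).
Log shortfalls: ln(840/350) = 0.8755 (×32); ln(840/750) = 0.1133 (×12).
W = 29.374944 / 112 = 0.2623.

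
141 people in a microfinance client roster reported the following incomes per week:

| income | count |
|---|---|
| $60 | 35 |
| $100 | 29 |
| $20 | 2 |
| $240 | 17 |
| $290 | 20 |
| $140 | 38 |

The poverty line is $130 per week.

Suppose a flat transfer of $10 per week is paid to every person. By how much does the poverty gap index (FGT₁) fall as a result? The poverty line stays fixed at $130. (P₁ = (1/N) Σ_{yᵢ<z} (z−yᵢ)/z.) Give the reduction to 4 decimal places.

Before: below the line — 2×$20, 35×$60, 29×$100; poverty gap index (FGT₁) = 0.193126.
After the $10 transfer: below the line — 2×$30, 35×$70, 29×$110; poverty gap index (FGT₁) = 0.157119.
Reduction = 0.193126 − 0.157119 = 0.0360.

0.0360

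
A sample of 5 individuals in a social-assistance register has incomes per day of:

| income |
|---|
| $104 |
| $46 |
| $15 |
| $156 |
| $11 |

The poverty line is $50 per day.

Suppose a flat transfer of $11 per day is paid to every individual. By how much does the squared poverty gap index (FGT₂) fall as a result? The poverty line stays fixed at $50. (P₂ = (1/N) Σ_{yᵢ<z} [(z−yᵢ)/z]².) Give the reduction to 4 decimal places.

0.1122

Before: below the line — $11, $15, $46; squared poverty gap index (FGT₂) = 0.220960.
After the $11 transfer: below the line — $22, $26; squared poverty gap index (FGT₂) = 0.108800.
Reduction = 0.220960 − 0.108800 = 0.1122.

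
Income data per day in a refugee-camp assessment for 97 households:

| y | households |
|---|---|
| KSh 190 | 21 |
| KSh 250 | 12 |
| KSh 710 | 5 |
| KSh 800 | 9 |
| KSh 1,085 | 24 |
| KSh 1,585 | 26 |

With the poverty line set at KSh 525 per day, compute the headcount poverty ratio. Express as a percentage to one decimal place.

34.0%

33 of the 97 households have income below KSh 525.
H = 33/97 = 34.0%.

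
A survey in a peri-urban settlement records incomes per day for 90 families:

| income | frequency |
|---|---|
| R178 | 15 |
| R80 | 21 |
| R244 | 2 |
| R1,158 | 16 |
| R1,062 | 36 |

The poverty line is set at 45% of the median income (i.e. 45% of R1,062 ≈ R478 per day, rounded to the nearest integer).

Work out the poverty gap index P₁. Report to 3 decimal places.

0.310

Below the line: 21×R80, 15×R178, 2×R244 (q = 38 of N = 90).
Normalized shortfalls: (478−80)/478 = 0.8326 (×21); (478−178)/478 = 0.6276 (×15); (478−244)/478 = 0.4895 (×2).
Σ = 27.878661. Dividing by the full population N = 90 gives P₁ = 0.310.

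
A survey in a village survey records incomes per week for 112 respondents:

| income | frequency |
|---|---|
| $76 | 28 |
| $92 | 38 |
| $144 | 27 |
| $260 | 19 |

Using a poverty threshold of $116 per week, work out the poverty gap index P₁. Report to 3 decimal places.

0.156

Incomes under z: 28×$76, 38×$92 (q = 66 of N = 112).
Gap ratios (z−y)/z: (116−76)/116 = 0.3448 (×28); (116−92)/116 = 0.2069 (×38).
Σ = 17.517241. Dividing by the full population N = 112 gives P₁ = 0.156.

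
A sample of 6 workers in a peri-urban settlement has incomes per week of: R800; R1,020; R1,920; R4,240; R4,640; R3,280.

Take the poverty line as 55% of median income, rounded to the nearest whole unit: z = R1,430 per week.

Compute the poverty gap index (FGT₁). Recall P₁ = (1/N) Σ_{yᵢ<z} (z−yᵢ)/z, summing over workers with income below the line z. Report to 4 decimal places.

Below the line: R800, R1,020 (q = 2 of N = 6).
Normalized shortfalls: (1430−800)/1430 = 0.4406; (1430−1020)/1430 = 0.2867.
Sum of shortfalls = 0.727273; P₁ averages over all N: 0.727273 / 6 = 0.1212.

0.1212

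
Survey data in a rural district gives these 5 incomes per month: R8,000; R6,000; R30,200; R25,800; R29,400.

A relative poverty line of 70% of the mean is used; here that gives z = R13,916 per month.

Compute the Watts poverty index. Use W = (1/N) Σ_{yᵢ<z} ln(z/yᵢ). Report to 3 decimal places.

Below the line: R6,000, R8,000 (q = 2 of N = 5).
ln(z/y) terms: ln(13916/6000) = 0.8413; ln(13916/8000) = 0.5536.
W = 1.394878 / 5 = 0.279.

0.279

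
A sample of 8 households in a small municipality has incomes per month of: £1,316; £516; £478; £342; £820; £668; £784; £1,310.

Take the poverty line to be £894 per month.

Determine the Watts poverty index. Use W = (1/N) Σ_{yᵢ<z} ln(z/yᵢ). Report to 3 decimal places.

0.331

Below the line: £342, £478, £516, £668, £784, £820 (q = 6 of N = 8).
ln(z/y) terms: ln(894/342) = 0.9609; ln(894/478) = 0.6261; ln(894/516) = 0.5496; ln(894/668) = 0.2914; ln(894/784) = 0.1313; ln(894/820) = 0.0864.
W = 2.645705 / 8 = 0.331.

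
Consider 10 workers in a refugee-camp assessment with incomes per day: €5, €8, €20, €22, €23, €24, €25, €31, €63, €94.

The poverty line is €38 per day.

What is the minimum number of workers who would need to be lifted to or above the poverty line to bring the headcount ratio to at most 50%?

8 of the 10 workers are poor, so H = 8/10 = 0.800.
A headcount ratio of at most 50% allows at most ⌊0.50 × 10⌋ = 5 poor workers.
So at least 8 − 5 = 3 must be lifted.

3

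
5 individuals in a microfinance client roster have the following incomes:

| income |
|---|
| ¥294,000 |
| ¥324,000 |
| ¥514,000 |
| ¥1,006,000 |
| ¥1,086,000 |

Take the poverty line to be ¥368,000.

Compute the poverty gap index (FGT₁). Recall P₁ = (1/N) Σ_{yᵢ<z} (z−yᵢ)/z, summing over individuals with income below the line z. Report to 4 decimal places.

Poor units: ¥294,000, ¥324,000 (q = 2 of N = 5).
Relative gaps: (368000−294000)/368000 = 0.2011; (368000−324000)/368000 = 0.1196.
Σ = 0.320652. Dividing by the full population N = 5 gives P₁ = 0.0641.

0.0641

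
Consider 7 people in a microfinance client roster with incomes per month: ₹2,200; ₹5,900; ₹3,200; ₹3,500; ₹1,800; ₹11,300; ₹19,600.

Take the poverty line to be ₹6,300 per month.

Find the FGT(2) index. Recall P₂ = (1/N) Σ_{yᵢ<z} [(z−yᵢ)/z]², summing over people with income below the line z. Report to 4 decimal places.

0.1968

Poor units: ₹1,800, ₹2,200, ₹3,200, ₹3,500, ₹5,900 (q = 5 of N = 7).
Normalized shortfalls: (6300−1800)/6300 = 0.7143; (6300−2200)/6300 = 0.6508; (6300−3200)/6300 = 0.4921; (6300−3500)/6300 = 0.4444; (6300−5900)/6300 = 0.0635.
Squared: 0.5102; 0.4235; 0.2421; 0.1975; 0.0040.
Sum = 1.377425; P₂ = 1.377425 / 7 = 0.1968.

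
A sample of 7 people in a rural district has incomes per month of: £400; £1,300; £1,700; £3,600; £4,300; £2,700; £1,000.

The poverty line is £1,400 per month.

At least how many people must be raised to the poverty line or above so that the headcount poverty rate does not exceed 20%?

2

3 of the 7 people are poor, so H = 3/7 = 0.429.
A headcount ratio of at most 20% allows at most ⌊0.20 × 7⌋ = 1 poor people.
So at least 3 − 1 = 2 must be lifted.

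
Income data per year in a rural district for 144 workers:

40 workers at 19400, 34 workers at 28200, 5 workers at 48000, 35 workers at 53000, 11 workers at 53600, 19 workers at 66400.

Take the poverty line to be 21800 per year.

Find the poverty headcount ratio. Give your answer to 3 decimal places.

0.278

40 of the 144 workers have income below 21800.
H = 40/144 = 0.278.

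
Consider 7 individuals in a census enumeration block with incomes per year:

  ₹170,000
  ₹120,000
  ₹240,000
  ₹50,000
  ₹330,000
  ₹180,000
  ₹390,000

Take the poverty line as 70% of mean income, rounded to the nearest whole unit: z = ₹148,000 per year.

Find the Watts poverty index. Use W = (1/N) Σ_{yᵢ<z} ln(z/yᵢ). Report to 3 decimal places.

Incomes under z: ₹50,000, ₹120,000 (q = 2 of N = 7).
ln(z/y) terms: ln(148000/50000) = 1.0852; ln(148000/120000) = 0.2097.
W = 1.294910 / 7 = 0.185.

0.185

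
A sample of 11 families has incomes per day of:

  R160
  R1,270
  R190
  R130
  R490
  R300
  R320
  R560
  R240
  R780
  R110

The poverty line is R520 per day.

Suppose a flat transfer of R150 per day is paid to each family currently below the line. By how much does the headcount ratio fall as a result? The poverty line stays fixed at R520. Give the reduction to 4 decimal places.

0.0909

Before: below the line — R110, R130, R160, R190, R240, R300, R320, R490; headcount ratio = 0.727273.
After the R150 transfer: below the line — R260, R280, R310, R340, R390, R450, R470; headcount ratio = 0.636364.
Reduction = 0.727273 − 0.636364 = 0.0909.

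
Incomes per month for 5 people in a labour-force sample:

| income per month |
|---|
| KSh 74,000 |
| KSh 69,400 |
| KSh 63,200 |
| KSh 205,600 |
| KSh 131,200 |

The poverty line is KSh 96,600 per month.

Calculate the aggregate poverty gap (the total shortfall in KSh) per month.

Below the line: KSh 63,200, KSh 69,400, KSh 74,000 (q = 3 of N = 5).
Individual gaps: 96600−63200 = 33400; 96600−69400 = 27200; 96600−74000 = 22600.
Aggregate gap = KSh 83,200.

KSh 83,200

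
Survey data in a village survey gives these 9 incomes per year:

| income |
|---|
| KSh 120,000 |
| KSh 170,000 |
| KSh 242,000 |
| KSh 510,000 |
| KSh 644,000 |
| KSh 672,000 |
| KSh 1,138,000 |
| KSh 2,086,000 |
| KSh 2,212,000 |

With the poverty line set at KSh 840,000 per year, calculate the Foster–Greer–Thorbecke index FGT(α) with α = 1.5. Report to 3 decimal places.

0.284

Incomes under z: KSh 120,000, KSh 170,000, KSh 242,000, KSh 510,000, KSh 644,000, KSh 672,000 (q = 6 of N = 9).
Gap ratios (z−y)/z: (840000−120000)/840000 = 0.8571; (840000−170000)/840000 = 0.7976; (840000−242000)/840000 = 0.7119; (840000−510000)/840000 = 0.3929; (840000−644000)/840000 = 0.2333; (840000−672000)/840000 = 0.2000.
Raised to α = 1.5: 0.79356; 0.71235; 0.60067; 0.24624; 0.11271; 0.08944.
Sum = 2.554965; FGT(1.5) = 2.554965 / 9 = 0.284.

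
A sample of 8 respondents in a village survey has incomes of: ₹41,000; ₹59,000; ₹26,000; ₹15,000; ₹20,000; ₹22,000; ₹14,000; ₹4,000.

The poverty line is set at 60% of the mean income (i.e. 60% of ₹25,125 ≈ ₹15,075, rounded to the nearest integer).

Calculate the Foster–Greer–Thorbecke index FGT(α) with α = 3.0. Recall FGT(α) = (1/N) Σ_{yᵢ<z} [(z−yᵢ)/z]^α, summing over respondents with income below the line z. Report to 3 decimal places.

0.050

Below z: ₹4,000, ₹14,000, ₹15,000 (q = 3 of N = 8).
Shortfall ratios: (15075−4000)/15075 = 0.7347; (15075−14000)/15075 = 0.0713; (15075−15000)/15075 = 0.0050.
Raised to α = 3.0: 0.39651; 0.00036; 0.00000.
Sum = 0.396877; FGT(3.0) = 0.396877 / 8 = 0.050.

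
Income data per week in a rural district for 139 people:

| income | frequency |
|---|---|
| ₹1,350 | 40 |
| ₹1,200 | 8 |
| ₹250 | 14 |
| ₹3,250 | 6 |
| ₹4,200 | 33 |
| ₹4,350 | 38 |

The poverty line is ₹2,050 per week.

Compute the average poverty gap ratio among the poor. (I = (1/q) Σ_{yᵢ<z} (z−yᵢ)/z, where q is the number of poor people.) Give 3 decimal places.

Below z: 14×₹250, 8×₹1,200, 40×₹1,350 (q = 62 of N = 139).
Shortfall ratios (z−y)/z: 0.8780 (×14), 0.4146 (×8), 0.3415 (×40); sum = 29.268293.
The income-gap ratio divides by q (the poor only): 29.268293 / 62 = 0.472.

0.472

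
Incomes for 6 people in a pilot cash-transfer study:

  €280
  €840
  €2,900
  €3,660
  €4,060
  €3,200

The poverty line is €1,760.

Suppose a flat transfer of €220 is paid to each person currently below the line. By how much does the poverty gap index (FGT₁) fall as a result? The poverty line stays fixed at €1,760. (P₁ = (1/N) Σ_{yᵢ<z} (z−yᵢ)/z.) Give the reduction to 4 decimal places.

0.0417

Before: below the line — €280, €840; poverty gap index (FGT₁) = 0.227273.
After the €220 transfer: below the line — €500, €1,060; poverty gap index (FGT₁) = 0.185606.
Reduction = 0.227273 − 0.185606 = 0.0417.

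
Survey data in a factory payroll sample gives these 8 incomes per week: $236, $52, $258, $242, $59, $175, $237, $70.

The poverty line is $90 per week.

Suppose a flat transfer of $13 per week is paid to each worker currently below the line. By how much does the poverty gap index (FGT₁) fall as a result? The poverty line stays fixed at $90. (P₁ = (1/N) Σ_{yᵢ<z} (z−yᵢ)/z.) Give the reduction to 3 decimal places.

Before: below the line — $52, $59, $70; poverty gap index (FGT₁) = 0.12361.
After the $13 transfer: below the line — $65, $72, $83; poverty gap index (FGT₁) = 0.06944.
Reduction = 0.12361 − 0.06944 = 0.054.

0.054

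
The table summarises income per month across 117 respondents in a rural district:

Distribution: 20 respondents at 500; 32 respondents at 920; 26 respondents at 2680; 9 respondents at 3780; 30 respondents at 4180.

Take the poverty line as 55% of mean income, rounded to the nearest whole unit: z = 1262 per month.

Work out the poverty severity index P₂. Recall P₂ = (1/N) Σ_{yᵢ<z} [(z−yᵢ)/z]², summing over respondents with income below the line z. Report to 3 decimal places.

0.082

Below the line: 20×500, 32×920 (q = 52 of N = 117).
Relative gaps: (1262−500)/1262 = 0.6038 (×20); (1262−920)/1262 = 0.2710 (×32).
Squared: 0.3646 (×20); 0.0734 (×32).
Sum = 9.641658; P₂ = 9.641658 / 117 = 0.082.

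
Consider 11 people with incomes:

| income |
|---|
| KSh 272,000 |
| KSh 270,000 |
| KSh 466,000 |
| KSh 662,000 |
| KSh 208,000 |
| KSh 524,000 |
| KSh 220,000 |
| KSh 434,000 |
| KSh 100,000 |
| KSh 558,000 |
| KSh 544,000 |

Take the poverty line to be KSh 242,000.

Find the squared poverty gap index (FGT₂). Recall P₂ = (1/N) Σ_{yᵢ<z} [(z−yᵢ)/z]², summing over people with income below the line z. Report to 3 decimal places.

0.034

Incomes under z: KSh 100,000, KSh 208,000, KSh 220,000 (q = 3 of N = 11).
Relative gaps: (242000−100000)/242000 = 0.5868; (242000−208000)/242000 = 0.1405; (242000−220000)/242000 = 0.0909.
Squared: 0.3443; 0.0197; 0.0083.
Sum = 0.372311; P₂ = 0.372311 / 11 = 0.034.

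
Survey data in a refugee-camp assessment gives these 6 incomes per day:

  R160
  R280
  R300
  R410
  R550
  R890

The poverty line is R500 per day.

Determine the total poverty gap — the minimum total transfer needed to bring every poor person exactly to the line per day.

Below the line: R160, R280, R300, R410 (q = 4 of N = 6).
Individual gaps: 500−160 = 340; 500−280 = 220; 500−300 = 200; 500−410 = 90.
Aggregate gap = R850.

R850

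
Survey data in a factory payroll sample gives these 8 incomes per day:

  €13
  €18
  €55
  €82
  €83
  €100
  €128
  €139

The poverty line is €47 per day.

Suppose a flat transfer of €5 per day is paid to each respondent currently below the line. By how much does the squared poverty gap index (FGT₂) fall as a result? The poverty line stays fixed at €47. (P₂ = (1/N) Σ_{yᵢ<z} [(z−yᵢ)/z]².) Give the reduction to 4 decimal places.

0.0328

Before: below the line — €13, €18; squared poverty gap index (FGT₂) = 0.113004.
After the €5 transfer: below the line — €18, €23; squared poverty gap index (FGT₂) = 0.080183.
Reduction = 0.113004 − 0.080183 = 0.0328.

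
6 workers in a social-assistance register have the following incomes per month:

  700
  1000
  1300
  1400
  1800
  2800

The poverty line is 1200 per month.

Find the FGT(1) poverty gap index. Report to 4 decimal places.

0.0972

Poor units: 700, 1000 (q = 2 of N = 6).
Shortfall ratios: (1200−700)/1200 = 0.4167; (1200−1000)/1200 = 0.1667.
Sum of shortfalls = 0.583333; P₁ averages over all N: 0.583333 / 6 = 0.0972.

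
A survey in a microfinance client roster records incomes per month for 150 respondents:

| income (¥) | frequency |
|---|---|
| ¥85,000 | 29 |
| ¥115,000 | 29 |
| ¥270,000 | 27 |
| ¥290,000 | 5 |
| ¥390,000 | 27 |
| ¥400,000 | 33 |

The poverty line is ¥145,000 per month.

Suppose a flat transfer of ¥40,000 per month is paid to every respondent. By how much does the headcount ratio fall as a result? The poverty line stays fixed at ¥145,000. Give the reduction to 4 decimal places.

0.1933

Before: below the line — 29×¥85,000, 29×¥115,000; headcount ratio = 0.386667.
After the ¥40,000 transfer: below the line — 29×¥125,000; headcount ratio = 0.193333.
Reduction = 0.386667 − 0.193333 = 0.1933.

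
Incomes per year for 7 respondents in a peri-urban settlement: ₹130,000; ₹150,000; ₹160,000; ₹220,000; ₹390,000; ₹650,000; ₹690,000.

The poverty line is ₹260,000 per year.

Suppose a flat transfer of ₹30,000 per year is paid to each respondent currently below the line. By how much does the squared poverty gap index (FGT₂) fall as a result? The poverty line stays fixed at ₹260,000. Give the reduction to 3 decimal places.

0.041

Before: below the line — ₹130,000, ₹150,000, ₹160,000, ₹220,000; squared poverty gap index (FGT₂) = 0.08580.
After the ₹30,000 transfer: below the line — ₹160,000, ₹180,000, ₹190,000, ₹250,000; squared poverty gap index (FGT₂) = 0.04522.
Reduction = 0.08580 − 0.04522 = 0.041.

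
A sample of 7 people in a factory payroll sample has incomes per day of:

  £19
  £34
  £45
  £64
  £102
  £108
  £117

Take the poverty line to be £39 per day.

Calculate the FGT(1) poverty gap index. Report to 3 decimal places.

Below the line: £19, £34 (q = 2 of N = 7).
Normalized shortfalls: (39−19)/39 = 0.5128; (39−34)/39 = 0.1282.
Σ = 0.641026. Dividing by the full population N = 7 gives P₁ = 0.092.

0.092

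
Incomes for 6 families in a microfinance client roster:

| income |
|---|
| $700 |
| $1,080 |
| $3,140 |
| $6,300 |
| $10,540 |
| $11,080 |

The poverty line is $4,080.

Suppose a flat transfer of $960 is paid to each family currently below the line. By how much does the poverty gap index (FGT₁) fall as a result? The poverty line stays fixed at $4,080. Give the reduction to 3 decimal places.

0.117

Before: below the line — $700, $1,080, $3,140; poverty gap index (FGT₁) = 0.29902.
After the $960 transfer: below the line — $1,660, $2,040; poverty gap index (FGT₁) = 0.18219.
Reduction = 0.29902 − 0.18219 = 0.117.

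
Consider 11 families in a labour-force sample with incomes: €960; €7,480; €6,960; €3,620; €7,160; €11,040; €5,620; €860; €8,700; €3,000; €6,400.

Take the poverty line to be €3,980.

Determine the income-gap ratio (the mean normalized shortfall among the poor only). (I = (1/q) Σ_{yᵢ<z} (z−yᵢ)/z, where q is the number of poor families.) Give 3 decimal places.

Incomes under z: €860, €960, €3,000, €3,620 (q = 4 of N = 11).
Relative gaps: 0.7839, 0.7588, 0.2462, 0.0905; sum = 1.879397.
The income-gap ratio divides by q (the poor only): 1.879397 / 4 = 0.470.

0.470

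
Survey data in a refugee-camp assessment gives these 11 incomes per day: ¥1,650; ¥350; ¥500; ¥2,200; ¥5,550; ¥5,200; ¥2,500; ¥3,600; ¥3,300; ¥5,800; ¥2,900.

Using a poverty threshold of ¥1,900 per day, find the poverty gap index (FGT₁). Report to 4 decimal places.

0.1531

Below the line: ¥350, ¥500, ¥1,650 (q = 3 of N = 11).
Gap ratios (z−y)/z: (1900−350)/1900 = 0.8158; (1900−500)/1900 = 0.7368; (1900−1650)/1900 = 0.1316.
Sum of shortfalls = 1.684211; P₁ averages over all N: 1.684211 / 11 = 0.1531.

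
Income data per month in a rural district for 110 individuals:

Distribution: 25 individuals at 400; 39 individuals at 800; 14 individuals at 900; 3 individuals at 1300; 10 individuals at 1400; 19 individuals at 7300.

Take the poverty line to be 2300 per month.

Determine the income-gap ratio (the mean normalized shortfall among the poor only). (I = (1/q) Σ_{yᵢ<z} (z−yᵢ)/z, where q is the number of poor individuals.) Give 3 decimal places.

Poor units: 25×400, 39×800, 14×900, 3×1300, 10×1400 (q = 91 of N = 110).
Relative gaps: 0.8261 (×25), 0.6522 (×39), 0.6087 (×14), 0.4348 (×3), 0.3913 (×10); sum = 59.826087.
I averages over the q = 91 poor units only: 59.826087 / 91 = 0.657.

0.657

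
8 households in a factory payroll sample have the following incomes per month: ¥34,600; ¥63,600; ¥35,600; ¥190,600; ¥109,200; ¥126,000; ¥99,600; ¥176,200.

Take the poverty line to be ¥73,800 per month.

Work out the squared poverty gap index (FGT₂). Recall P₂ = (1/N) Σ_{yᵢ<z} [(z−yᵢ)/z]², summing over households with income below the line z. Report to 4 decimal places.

Poor units: ¥34,600, ¥35,600, ¥63,600 (q = 3 of N = 8).
Normalized shortfalls: (73800−34600)/73800 = 0.5312; (73800−35600)/73800 = 0.5176; (73800−63600)/73800 = 0.1382.
Squared: 0.2821; 0.2679; 0.0191.
Sum = 0.569164; P₂ = 0.569164 / 8 = 0.0711.

0.0711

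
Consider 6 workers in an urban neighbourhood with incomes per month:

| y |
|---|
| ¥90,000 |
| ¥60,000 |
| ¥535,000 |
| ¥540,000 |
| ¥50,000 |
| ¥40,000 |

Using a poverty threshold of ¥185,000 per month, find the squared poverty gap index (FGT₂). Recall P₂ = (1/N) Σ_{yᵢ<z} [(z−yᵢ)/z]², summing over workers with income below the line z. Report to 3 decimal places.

Incomes under z: ¥40,000, ¥50,000, ¥60,000, ¥90,000 (q = 4 of N = 6).
Normalized shortfalls: (185000−40000)/185000 = 0.7838; (185000−50000)/185000 = 0.7297; (185000−60000)/185000 = 0.6757; (185000−90000)/185000 = 0.5135.
Squared: 0.6143; 0.5325; 0.4565; 0.2637.
Sum = 1.867056; P₂ = 1.867056 / 6 = 0.311.

0.311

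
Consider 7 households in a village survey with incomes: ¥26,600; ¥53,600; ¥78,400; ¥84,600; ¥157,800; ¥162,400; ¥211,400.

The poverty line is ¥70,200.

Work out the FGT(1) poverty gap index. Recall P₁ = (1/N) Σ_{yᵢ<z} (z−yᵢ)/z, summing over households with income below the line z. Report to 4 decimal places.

Below z: ¥26,600, ¥53,600 (q = 2 of N = 7).
Gap ratios (z−y)/z: (70200−26600)/70200 = 0.6211; (70200−53600)/70200 = 0.2365.
Σ = 0.857550. Dividing by the full population N = 7 gives P₁ = 0.1225.

0.1225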